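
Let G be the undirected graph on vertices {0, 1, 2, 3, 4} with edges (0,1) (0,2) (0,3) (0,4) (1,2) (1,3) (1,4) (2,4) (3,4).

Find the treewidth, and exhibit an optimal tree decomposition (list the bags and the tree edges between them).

Treewidth 3.
One such decomposition:
Bags: B1 = {0, 1, 2, 4}  B2 = {0, 1, 3, 4}
Tree: B1–B2

Each bag holds 4 vertices, so the decomposition has width 3, which upper-bounds the treewidth. On the other hand G contains the 4-clique {0, 1, 2, 4}. A clique must lie in a single bag of any decomposition, so no decomposition can have width below 3. Combining the bounds, tw(G) = 3.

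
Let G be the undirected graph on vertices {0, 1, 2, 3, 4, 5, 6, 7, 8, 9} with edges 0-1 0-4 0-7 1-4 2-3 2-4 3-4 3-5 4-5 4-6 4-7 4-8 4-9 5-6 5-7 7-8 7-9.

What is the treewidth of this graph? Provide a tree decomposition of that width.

The largest bag has 3 vertices, giving width 2; this decomposition certifies tw(G) ≤ 2. For the lower bound, the 3 vertices {0, 1, 4} are pairwise adjacent, and any tree decomposition puts a clique entirely inside one bag — forcing width ≥ 2. Therefore the treewidth is 2.

Treewidth 2.
One optimal decomposition is:
Bags: B1 = {0, 4, 7}  B2 = {4, 5, 7}  B3 = {3, 4, 5}  B4 = {4, 7, 9}  B5 = {4, 7, 8}  B6 = {0, 1, 4}  B7 = {2, 3, 4}  B8 = {4, 5, 6}
Tree: B1–B2, B2–B3, B2–B4, B4–B5, B1–B6, B3–B7, B3–B8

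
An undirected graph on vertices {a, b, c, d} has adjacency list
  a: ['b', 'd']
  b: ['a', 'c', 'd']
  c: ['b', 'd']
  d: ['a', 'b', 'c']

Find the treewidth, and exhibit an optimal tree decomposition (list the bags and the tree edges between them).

Every bag has size at most 3, so the width is 3 − 1 = 2 and tw(G) ≤ 2. For the lower bound, the 3 vertices {b, c, d} are pairwise adjacent, and any tree decomposition puts a clique entirely inside one bag — forcing width ≥ 2. Therefore the treewidth is 2.

Treewidth 2.
Bags: B1 = {a, b, d}  B2 = {b, c, d}
Tree: B1–B2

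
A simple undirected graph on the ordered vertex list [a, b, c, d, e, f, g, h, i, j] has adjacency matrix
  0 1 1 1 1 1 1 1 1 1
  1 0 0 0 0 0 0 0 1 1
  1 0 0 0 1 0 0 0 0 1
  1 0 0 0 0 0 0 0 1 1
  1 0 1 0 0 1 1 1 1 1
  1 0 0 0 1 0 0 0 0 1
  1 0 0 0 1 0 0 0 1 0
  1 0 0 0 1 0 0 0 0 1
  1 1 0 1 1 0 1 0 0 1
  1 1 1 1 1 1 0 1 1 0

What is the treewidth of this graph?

3

A width-3 tree decomposition is:
Bags: B1 = {a, c, e, j}  B2 = {a, e, i, j}  B3 = {a, e, f, j}  B4 = {a, b, i, j}  B5 = {a, e, h, j}  B6 = {a, d, i, j}  B7 = {a, e, g, i}
Tree: B1–B2, B1–B3, B2–B4, B2–B5, B2–B6, B2–B7
The largest bag has 4 vertices, giving width 3; this decomposition certifies tw(G) ≤ 3. For the lower bound, the 4 vertices {a, e, g, i} are pairwise adjacent, and any tree decomposition puts a clique entirely inside one bag — forcing width ≥ 3. Therefore the treewidth is 3.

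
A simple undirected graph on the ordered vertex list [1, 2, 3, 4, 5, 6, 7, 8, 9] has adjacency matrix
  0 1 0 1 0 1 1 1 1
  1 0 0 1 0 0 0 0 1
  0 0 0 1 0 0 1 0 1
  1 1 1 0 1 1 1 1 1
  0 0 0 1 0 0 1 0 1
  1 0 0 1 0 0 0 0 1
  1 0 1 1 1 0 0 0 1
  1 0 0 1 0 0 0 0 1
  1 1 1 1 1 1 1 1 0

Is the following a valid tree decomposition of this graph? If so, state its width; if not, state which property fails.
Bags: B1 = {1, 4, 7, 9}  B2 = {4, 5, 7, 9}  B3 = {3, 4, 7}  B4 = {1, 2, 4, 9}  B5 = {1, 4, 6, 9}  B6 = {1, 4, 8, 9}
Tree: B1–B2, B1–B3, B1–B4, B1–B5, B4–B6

A tree decomposition must satisfy three properties: every vertex lies in some bag; for every edge, both endpoints lie together in some bag; and for every vertex, the bags containing it form a connected subtree. Here edge (9,3) lies in no bag, so the decomposition is invalid.

No — edge (9,3) lies in no bag.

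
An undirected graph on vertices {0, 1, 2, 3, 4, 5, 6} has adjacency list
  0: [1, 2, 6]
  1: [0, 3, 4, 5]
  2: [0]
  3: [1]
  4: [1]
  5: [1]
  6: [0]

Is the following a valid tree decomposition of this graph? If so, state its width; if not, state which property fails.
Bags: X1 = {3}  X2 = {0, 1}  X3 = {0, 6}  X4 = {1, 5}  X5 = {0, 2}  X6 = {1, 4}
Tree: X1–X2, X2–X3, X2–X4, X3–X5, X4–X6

No — edge (1,3) lies in no bag.

A tree decomposition must satisfy three properties: every vertex lies in some bag; for every edge, both endpoints lie together in some bag; and for every vertex, the bags containing it form a connected subtree. Here edge (1,3) lies in no bag, so the decomposition is invalid.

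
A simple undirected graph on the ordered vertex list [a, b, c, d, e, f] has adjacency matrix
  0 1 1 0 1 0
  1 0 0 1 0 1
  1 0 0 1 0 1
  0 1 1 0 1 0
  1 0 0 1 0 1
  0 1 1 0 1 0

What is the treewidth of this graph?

3

A width-3 tree decomposition is:
Bags: B1 = {b, c, d, e}  B2 = {a, b, c, e}  B3 = {b, c, e, f}
Tree: B1–B2, B2–B3
The largest bag has 4 vertices, giving width 3; this decomposition certifies tw(G) ≤ 3. For the lower bound: the 4 vertex sets {c,d}, {a,e}, {b}, {f} are disjoint, each induces a connected subgraph, and every pair is joined by at least one edge of G. Contracting each set to a single vertex therefore yields K_{4} as a minor, and since treewidth is minor-monotone, tw(G) ≥ tw(K_{4}) = 3. Therefore the treewidth is 3.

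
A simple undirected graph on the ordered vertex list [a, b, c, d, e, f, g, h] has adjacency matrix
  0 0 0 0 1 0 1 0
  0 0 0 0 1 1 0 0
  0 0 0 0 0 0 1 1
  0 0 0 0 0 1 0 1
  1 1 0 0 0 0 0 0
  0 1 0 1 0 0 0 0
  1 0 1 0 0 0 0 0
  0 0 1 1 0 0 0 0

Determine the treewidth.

A width-2 tree decomposition is:
Bags: B1 = {c, d, h}  B2 = {c, d, g}  B3 = {a, d, g}  B4 = {a, d, e}  B5 = {b, d, e}  B6 = {b, d, f}
Tree: B1–B2, B2–B3, B3–B4, B4–B5, B5–B6
The largest bag has 3 vertices, giving width 2; this decomposition certifies tw(G) ≤ 2. For the lower bound, G contains the cycle d–h–c–g–a–e–b–f–d, so G is not a forest; only forests have treewidth ≤ 1, hence tw(G) ≥ 2. Hence tw(G) = 2 exactly.

2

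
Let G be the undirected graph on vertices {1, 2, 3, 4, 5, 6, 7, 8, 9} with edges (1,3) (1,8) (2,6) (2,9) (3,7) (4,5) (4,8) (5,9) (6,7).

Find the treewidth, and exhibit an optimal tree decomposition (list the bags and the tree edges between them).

Each bag holds 3 vertices, so the decomposition has width 2, which upper-bounds the treewidth. For the lower bound, G contains the cycle 7–6–2–9–5–4–8–1–3–7, so G is not a forest; only forests have treewidth ≤ 1, hence tw(G) ≥ 2. The upper and lower bounds meet at 2, so that is the treewidth.

Treewidth 2.
One such decomposition:
Bags: B1 = {2, 6, 7}  B2 = {2, 7, 9}  B3 = {5, 7, 9}  B4 = {4, 5, 7}  B5 = {4, 7, 8}  B6 = {1, 7, 8}  B7 = {1, 3, 7}
Tree: B1–B2, B2–B3, B3–B4, B4–B5, B5–B6, B6–B7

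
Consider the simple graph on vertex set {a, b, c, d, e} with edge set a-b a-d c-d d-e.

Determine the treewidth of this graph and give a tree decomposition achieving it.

Every bag has size at most 2, so the width is 2 − 1 = 1 and tw(G) ≤ 1. Any graph with an edge has treewidth ≥ 1, and G has the edge e–d. Combining the bounds, tw(G) = 1.

Treewidth 1.
One such decomposition:
Bags: B1 = {d, e}  B2 = {a, d}  B3 = {c, d}  B4 = {a, b}
Tree: B1–B2, B2–B3, B2–B4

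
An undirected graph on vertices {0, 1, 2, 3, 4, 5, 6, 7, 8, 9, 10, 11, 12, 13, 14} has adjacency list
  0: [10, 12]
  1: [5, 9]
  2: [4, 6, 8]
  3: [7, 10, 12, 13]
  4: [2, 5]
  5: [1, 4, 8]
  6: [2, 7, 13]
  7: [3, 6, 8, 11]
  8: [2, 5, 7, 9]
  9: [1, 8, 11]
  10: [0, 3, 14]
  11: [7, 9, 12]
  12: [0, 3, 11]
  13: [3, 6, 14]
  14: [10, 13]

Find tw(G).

A width-3 tree decomposition is:
Bags: B1 = {0, 10, 12, 14}  B2 = {3, 10, 12, 14}  B3 = {3, 12, 13, 14}  B4 = {3, 11, 12, 13}  B5 = {3, 7, 11, 13}  B6 = {6, 7, 11, 13}  B7 = {6, 7, 9, 11}  B8 = {6, 7, 8, 9}  B9 = {2, 6, 8, 9}  B10 = {1, 2, 8, 9}  B11 = {1, 2, 5, 8}  B12 = {1, 2, 4, 5}
Tree: B1–B2, B2–B3, B3–B4, B4–B5, B5–B6, B6–B7, B7–B8, B8–B9, B9–B10, B10–B11, B11–B12
Every bag has size at most 4, so the width is 4 − 1 = 3 and tw(G) ≤ 3. For the lower bound: the 4 vertex sets {0,10,14}, {12}, {3}, {6,7,11,13} are disjoint, each induces a connected subgraph, and every pair is joined by at least one edge of G. Contracting each set to a single vertex therefore yields K_{4} as a minor, and since treewidth is minor-monotone, tw(G) ≥ tw(K_{4}) = 3. Hence tw(G) = 3 exactly.

3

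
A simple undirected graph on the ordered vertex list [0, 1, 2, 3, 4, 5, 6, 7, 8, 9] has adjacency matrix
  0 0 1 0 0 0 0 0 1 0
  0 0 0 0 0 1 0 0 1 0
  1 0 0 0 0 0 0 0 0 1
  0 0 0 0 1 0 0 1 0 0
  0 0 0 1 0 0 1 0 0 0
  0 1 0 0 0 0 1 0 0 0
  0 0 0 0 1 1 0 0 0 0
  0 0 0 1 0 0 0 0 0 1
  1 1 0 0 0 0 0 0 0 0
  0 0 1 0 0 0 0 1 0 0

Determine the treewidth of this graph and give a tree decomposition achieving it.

Each bag holds 3 vertices, so the decomposition has width 2, which upper-bounds the treewidth. Since 6–5–1–8–0–2–9–7–3–4–6 is a cycle in G, G is not acyclic. Forests are exactly the graphs of treewidth ≤ 1, so tw(G) ≥ 2. Therefore the treewidth is 2.

Treewidth 2.
One such decomposition:
Bags: B1 = {1, 5, 6}  B2 = {1, 6, 8}  B3 = {0, 6, 8}  B4 = {0, 2, 6}  B5 = {2, 6, 9}  B6 = {6, 7, 9}  B7 = {3, 6, 7}  B8 = {3, 4, 6}
Tree: B1–B2, B2–B3, B3–B4, B4–B5, B5–B6, B6–B7, B7–B8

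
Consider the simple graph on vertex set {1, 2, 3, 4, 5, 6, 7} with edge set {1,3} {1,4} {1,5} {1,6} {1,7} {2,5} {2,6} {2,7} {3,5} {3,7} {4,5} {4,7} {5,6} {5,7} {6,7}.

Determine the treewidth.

A width-3 tree decomposition is:
Bags: B1 = {1, 4, 5, 7}  B2 = {1, 3, 5, 7}  B3 = {1, 5, 6, 7}  B4 = {2, 5, 6, 7}
Tree: B1–B2, B2–B3, B3–B4
The largest bag has 4 vertices, giving width 3; this decomposition certifies tw(G) ≤ 3. Conversely, {1, 3, 5, 7} is a clique of size 4, and the vertices of any clique must share a bag in every tree decomposition; so some bag has ≥ 4 vertices and tw(G) ≥ 3. The upper and lower bounds meet at 3, so that is the treewidth.

3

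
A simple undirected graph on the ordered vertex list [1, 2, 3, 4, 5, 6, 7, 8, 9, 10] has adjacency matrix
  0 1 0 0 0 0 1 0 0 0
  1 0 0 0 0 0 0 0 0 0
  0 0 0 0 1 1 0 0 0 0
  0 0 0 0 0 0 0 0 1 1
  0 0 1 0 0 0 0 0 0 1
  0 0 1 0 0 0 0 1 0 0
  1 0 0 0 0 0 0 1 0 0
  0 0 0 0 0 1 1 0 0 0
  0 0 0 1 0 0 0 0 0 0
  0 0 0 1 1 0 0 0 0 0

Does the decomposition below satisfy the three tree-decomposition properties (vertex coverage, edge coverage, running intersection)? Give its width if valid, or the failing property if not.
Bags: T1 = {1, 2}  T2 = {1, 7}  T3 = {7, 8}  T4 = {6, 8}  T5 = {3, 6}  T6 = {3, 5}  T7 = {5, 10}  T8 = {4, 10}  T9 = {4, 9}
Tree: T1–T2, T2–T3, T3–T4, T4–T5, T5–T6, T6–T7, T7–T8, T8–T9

Yes; width 1.

Vertex coverage: the bags together contain {1, 2, 3, 4, 5, 6, 7, 8, 9, 10}, the full vertex set. Edge coverage: each edge of G has both endpoints in at least one bag. Running intersection: for every vertex, the bags containing it form a connected subtree. All three properties hold, so this is a valid tree decomposition of width max|bag| − 1 = 1, and hence tw(G) ≤ 1.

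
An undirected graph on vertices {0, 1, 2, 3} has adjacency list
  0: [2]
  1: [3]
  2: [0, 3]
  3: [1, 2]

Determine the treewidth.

A width-1 tree decomposition is:
Bags: B1 = {1, 3}  B2 = {2, 3}  B3 = {0, 2}
Tree: B1–B2, B2–B3
Every bag has size at most 2, so the width is 2 − 1 = 1 and tw(G) ≤ 1. Since G has at least one edge (e.g. 1–3), it is not an edgeless graph, so tw(G) ≥ 1. Hence tw(G) = 1 exactly.

1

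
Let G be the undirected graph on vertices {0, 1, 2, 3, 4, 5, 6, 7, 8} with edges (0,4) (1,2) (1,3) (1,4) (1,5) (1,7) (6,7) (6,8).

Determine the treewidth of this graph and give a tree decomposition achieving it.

The largest bag has 2 vertices, giving width 1; this decomposition certifies tw(G) ≤ 1. Since G has at least one edge (e.g. 1–4), it is not an edgeless graph, so tw(G) ≥ 1. The upper and lower bounds meet at 1, so that is the treewidth.

Treewidth 1.
Bags: B1 = {1, 4}  B2 = {1, 7}  B3 = {1, 2}  B4 = {6, 7}  B5 = {1, 3}  B6 = {1, 5}  B7 = {6, 8}  B8 = {0, 4}
Tree: B1–B2, B2–B3, B2–B4, B2–B5, B5–B6, B4–B7, B1–B8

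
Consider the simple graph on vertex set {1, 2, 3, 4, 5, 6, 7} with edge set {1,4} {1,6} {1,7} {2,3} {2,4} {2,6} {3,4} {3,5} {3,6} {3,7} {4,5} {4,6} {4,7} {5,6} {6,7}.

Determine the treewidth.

3

A width-3 tree decomposition is:
Bags: B1 = {3, 4, 5, 6}  B2 = {3, 4, 6, 7}  B3 = {2, 3, 4, 6}  B4 = {1, 4, 6, 7}
Tree: B1–B2, B2–B3, B2–B4
The largest bag has 4 vertices, giving width 3; this decomposition certifies tw(G) ≤ 3. For the lower bound, the 4 vertices {1, 4, 6, 7} are pairwise adjacent, and any tree decomposition puts a clique entirely inside one bag — forcing width ≥ 3. Hence tw(G) = 3 exactly.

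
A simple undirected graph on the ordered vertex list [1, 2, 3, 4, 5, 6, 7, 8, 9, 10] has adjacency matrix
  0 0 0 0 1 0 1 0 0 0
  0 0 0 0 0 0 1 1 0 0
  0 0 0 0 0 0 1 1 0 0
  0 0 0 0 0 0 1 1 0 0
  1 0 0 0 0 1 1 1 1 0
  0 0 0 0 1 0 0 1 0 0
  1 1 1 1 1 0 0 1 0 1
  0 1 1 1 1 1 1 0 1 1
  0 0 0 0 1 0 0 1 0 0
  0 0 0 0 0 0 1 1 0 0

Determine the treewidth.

A width-2 tree decomposition is:
Bags: B1 = {4, 7, 8}  B2 = {5, 7, 8}  B3 = {2, 7, 8}  B4 = {7, 8, 10}  B5 = {1, 5, 7}  B6 = {3, 7, 8}  B7 = {5, 8, 9}  B8 = {5, 6, 8}
Tree: B1–B2, B1–B3, B3–B4, B2–B5, B2–B6, B2–B7, B7–B8
Every bag has size at most 3, so the width is 3 − 1 = 2 and tw(G) ≤ 2. Conversely, {5, 8, 9} is a clique of size 3, and the vertices of any clique must share a bag in every tree decomposition; so some bag has ≥ 3 vertices and tw(G) ≥ 2. Combining the bounds, tw(G) = 2.

2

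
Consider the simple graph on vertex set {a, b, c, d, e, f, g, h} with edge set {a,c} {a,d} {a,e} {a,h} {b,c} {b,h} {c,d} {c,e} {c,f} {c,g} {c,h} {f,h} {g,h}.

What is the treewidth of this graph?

A width-2 tree decomposition is:
Bags: B1 = {b, c, h}  B2 = {c, f, h}  B3 = {c, g, h}  B4 = {a, c, h}  B5 = {a, c, e}  B6 = {a, c, d}
Tree: B1–B2, B1–B3, B3–B4, B4–B5, B4–B6
The largest bag has 3 vertices, giving width 2; this decomposition certifies tw(G) ≤ 2. For the lower bound, the 3 vertices {a, c, d} are pairwise adjacent, and any tree decomposition puts a clique entirely inside one bag — forcing width ≥ 2. Combining the bounds, tw(G) = 2.

2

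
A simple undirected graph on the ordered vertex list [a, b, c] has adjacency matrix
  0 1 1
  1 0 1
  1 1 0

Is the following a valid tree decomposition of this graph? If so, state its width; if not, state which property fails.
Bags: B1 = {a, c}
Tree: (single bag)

A tree decomposition must satisfy three properties: every vertex lies in some bag; for every edge, both endpoints lie together in some bag; and for every vertex, the bags containing it form a connected subtree. Here vertex b appears in no bag, so the decomposition is invalid.

No — vertex b appears in no bag.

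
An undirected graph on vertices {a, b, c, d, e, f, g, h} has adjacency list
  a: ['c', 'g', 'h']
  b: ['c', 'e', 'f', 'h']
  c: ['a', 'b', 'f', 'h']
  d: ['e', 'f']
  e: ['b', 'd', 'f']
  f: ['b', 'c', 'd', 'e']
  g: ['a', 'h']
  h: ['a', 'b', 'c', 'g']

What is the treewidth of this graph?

2

A width-2 tree decomposition is:
Bags: B1 = {a, g, h}  B2 = {a, c, h}  B3 = {b, c, h}  B4 = {b, c, f}  B5 = {b, e, f}  B6 = {d, e, f}
Tree: B1–B2, B2–B3, B3–B4, B4–B5, B5–B6
The largest bag has 3 vertices, giving width 2; this decomposition certifies tw(G) ≤ 2. On the other hand G contains the 3-clique {a, g, h}. A clique must lie in a single bag of any decomposition, so no decomposition can have width below 2. Hence tw(G) = 2 exactly.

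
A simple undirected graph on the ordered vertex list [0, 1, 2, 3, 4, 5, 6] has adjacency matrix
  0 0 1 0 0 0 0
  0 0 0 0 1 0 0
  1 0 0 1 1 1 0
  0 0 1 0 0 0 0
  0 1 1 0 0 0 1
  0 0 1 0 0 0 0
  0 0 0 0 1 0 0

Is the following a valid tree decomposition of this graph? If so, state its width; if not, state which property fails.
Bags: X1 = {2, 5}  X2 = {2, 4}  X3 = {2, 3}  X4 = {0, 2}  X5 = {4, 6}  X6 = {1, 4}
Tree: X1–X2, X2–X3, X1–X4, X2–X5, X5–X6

Yes; width 1.

Checking the three conditions: (i) the bags cover all of {0, 1, 2, 3, 4, 5, 6}; (ii) for each edge, some bag contains both endpoints; (iii) the bags containing any fixed vertex form a subtree. All hold, so the decomposition is valid with width 2 − 1 = 1.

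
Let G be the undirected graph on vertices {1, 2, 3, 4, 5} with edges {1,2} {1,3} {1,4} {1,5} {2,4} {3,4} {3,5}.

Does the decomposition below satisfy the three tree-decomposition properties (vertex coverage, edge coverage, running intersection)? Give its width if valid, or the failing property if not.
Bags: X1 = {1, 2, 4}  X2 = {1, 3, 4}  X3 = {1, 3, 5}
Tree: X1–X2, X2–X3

Yes; width 2.

Checking the three conditions: (i) the bags cover all of {1, 2, 3, 4, 5}; (ii) for each edge, some bag contains both endpoints; (iii) the bags containing any fixed vertex form a subtree. All hold, so the decomposition is valid with width 3 − 1 = 2.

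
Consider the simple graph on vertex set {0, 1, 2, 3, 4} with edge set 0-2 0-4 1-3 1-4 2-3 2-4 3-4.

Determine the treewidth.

2

A width-2 tree decomposition is:
Bags: B1 = {1, 3, 4}  B2 = {2, 3, 4}  B3 = {0, 2, 4}
Tree: B1–B2, B2–B3
Each bag holds 3 vertices, so the decomposition has width 2, which upper-bounds the treewidth. Conversely, {1, 3, 4} is a clique of size 3, and the vertices of any clique must share a bag in every tree decomposition; so some bag has ≥ 3 vertices and tw(G) ≥ 2. Therefore the treewidth is 2.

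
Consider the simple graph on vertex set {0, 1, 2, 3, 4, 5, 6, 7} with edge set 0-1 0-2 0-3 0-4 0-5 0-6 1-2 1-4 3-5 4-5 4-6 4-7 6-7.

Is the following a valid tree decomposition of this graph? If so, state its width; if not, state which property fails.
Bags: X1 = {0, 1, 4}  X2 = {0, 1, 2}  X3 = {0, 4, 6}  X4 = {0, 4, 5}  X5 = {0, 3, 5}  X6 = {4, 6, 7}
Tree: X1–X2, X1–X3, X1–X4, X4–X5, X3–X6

Every vertex of G appears in some bag (union = {0, 1, 2, 3, 4, 5, 6, 7}); every edge is covered by a bag; and for each vertex v the set of bags containing v is connected in the bag tree. The decomposition is therefore valid. The largest bag has 3 vertices, so the width is 2.

Yes; width 2.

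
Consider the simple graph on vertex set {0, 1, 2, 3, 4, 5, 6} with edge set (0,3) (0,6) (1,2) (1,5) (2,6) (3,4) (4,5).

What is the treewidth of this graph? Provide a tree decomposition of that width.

Treewidth 2.
One such decomposition:
Bags: B1 = {1, 2, 6}  B2 = {1, 5, 6}  B3 = {4, 5, 6}  B4 = {3, 4, 6}  B5 = {0, 3, 6}
Tree: B1–B2, B2–B3, B3–B4, B4–B5

Each bag holds 3 vertices, so the decomposition has width 2, which upper-bounds the treewidth. The edges 6–2–1–5–4–3–0–6 form a cycle, so G is not a tree and its treewidth is at least 2. Therefore the treewidth is 2.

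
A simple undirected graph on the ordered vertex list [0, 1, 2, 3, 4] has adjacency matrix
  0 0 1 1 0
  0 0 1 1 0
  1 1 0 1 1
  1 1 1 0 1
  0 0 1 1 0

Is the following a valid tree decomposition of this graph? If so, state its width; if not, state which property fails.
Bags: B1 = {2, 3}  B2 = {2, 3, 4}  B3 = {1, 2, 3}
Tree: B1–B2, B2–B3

A tree decomposition must satisfy three properties: every vertex lies in some bag; for every edge, both endpoints lie together in some bag; and for every vertex, the bags containing it form a connected subtree. Here vertex 0 appears in no bag, so the decomposition is invalid.

No — vertex 0 appears in no bag.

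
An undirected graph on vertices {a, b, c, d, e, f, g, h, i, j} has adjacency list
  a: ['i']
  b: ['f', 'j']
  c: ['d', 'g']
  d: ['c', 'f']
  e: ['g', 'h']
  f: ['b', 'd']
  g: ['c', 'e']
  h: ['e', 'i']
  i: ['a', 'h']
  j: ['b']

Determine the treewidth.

A width-1 tree decomposition is:
Bags: B1 = {a, i}  B2 = {h, i}  B3 = {e, h}  B4 = {e, g}  B5 = {c, g}  B6 = {c, d}  B7 = {d, f}  B8 = {b, f}  B9 = {b, j}
Tree: B1–B2, B2–B3, B3–B4, B4–B5, B5–B6, B6–B7, B7–B8, B8–B9
Every bag has size at most 2, so the width is 2 − 1 = 1 and tw(G) ≤ 1. Since G has at least one edge (e.g. a–i), it is not an edgeless graph, so tw(G) ≥ 1. Therefore the treewidth is 1.

1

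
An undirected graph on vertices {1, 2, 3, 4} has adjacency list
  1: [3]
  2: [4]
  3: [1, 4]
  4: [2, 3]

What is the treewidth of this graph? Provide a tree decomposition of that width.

Treewidth 1.
One such decomposition:
Bags: B1 = {2, 4}  B2 = {3, 4}  B3 = {1, 3}
Tree: B1–B2, B2–B3

Each bag holds 2 vertices, so the decomposition has width 1, which upper-bounds the treewidth. Since G has at least one edge (e.g. 2–4), it is not an edgeless graph, so tw(G) ≥ 1. The upper and lower bounds meet at 1, so that is the treewidth.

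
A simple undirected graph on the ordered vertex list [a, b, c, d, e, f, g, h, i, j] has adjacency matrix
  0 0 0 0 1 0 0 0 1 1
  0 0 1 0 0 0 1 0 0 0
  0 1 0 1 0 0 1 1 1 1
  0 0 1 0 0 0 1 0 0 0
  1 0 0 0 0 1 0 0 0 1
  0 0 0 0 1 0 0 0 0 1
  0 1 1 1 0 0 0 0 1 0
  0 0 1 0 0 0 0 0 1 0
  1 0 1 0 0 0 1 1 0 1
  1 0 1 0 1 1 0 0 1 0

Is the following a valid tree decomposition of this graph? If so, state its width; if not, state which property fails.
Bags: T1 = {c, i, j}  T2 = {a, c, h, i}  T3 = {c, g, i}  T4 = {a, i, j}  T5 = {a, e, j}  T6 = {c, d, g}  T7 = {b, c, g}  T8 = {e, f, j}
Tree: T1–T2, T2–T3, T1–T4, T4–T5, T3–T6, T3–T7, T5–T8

A tree decomposition must satisfy three properties: every vertex lies in some bag; for every edge, both endpoints lie together in some bag; and for every vertex, the bags containing it form a connected subtree. Here bags containing vertex a are not connected in the tree, so the decomposition is invalid.

No — bags containing vertex a are not connected in the tree.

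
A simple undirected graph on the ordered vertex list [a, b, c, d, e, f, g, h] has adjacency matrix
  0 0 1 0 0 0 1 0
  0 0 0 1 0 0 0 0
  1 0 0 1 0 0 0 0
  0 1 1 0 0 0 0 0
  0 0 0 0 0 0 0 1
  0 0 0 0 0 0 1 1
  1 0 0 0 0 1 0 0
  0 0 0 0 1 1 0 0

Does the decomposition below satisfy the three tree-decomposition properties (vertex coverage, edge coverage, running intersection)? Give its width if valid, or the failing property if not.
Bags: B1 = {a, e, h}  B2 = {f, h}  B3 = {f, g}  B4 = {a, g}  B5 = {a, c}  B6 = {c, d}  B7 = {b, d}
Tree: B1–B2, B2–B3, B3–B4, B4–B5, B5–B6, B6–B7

No — bags containing vertex a are not connected in the tree.

A tree decomposition must satisfy three properties: every vertex lies in some bag; for every edge, both endpoints lie together in some bag; and for every vertex, the bags containing it form a connected subtree. Here bags containing vertex a are not connected in the tree, so the decomposition is invalid.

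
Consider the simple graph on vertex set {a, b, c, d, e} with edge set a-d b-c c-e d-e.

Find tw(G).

A width-1 tree decomposition is:
Bags: B1 = {a, d}  B2 = {d, e}  B3 = {c, e}  B4 = {b, c}
Tree: B1–B2, B2–B3, B3–B4
The largest bag has 2 vertices, giving width 1; this decomposition certifies tw(G) ≤ 1. Any graph with an edge has treewidth ≥ 1, and G has the edge a–d. The upper and lower bounds meet at 1, so that is the treewidth.

1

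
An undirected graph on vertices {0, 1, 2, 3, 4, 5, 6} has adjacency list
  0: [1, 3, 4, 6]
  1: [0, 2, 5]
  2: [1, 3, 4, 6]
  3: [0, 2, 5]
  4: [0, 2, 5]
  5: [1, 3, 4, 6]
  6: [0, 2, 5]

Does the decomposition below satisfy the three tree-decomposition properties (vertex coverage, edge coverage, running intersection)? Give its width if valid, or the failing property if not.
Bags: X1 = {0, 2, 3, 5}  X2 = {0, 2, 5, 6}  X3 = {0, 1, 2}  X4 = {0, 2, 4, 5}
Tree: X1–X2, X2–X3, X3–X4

No — edge (5,1) lies in no bag.

A tree decomposition must satisfy three properties: every vertex lies in some bag; for every edge, both endpoints lie together in some bag; and for every vertex, the bags containing it form a connected subtree. Here edge (5,1) lies in no bag, so the decomposition is invalid.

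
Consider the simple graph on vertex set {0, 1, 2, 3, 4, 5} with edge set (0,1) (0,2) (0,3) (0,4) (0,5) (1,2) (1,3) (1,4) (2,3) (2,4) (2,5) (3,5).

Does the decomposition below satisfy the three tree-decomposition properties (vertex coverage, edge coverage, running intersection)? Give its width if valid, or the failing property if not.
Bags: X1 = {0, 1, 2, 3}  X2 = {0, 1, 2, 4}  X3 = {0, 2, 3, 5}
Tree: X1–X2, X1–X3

Every vertex of G appears in some bag (union = {0, 1, 2, 3, 4, 5}); every edge is covered by a bag; and for each vertex v the set of bags containing v is connected in the bag tree. The decomposition is therefore valid. The largest bag has 4 vertices, so the width is 3.

Yes; width 3.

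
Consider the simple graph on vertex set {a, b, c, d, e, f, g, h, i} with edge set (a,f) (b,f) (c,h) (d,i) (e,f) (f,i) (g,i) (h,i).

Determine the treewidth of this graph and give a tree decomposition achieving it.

Treewidth 1.
One such decomposition:
Bags: B1 = {b, f}  B2 = {f, i}  B3 = {h, i}  B4 = {d, i}  B5 = {a, f}  B6 = {e, f}  B7 = {g, i}  B8 = {c, h}
Tree: B1–B2, B2–B3, B3–B4, B1–B5, B1–B6, B2–B7, B3–B8

Every bag has size at most 2, so the width is 2 − 1 = 1 and tw(G) ≤ 1. Since G has at least one edge (e.g. f–b), it is not an edgeless graph, so tw(G) ≥ 1. Therefore the treewidth is 1.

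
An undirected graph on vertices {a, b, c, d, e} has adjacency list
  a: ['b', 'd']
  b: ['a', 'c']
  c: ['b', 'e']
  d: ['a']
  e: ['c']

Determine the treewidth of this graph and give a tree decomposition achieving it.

Treewidth 1.
One optimal decomposition is:
Bags: B1 = {b, c}  B2 = {c, e}  B3 = {a, b}  B4 = {a, d}
Tree: B1–B2, B1–B3, B3–B4

Each bag holds 2 vertices, so the decomposition has width 1, which upper-bounds the treewidth. G has an edge, so its treewidth is at least 1. Therefore the treewidth is 1.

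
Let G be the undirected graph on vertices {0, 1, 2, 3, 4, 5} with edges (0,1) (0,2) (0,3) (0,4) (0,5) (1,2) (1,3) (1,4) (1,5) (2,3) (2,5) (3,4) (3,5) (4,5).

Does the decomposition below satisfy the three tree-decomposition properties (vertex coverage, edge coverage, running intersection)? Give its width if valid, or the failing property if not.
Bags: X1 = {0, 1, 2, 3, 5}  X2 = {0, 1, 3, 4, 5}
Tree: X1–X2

Every vertex of G appears in some bag (union = {0, 1, 2, 3, 4, 5}); every edge is covered by a bag; and for each vertex v the set of bags containing v is connected in the bag tree. The decomposition is therefore valid. The largest bag has 5 vertices, so the width is 4.

Yes; width 4.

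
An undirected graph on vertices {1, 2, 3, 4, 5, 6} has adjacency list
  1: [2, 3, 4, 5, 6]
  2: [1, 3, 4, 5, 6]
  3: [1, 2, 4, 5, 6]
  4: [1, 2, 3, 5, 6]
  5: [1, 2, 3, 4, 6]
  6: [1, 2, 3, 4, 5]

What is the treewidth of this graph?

A width-5 tree decomposition is:
Bags: B1 = {1, 2, 3, 4, 5, 6}
Tree: (single bag)
With just one bag of size 6, the width is 6 − 1 = 5, so tw(G) ≤ 5. Conversely, {1, 2, 3, 4, 5, 6} is a clique of size 6, and the vertices of any clique must share a bag in every tree decomposition; so some bag has ≥ 6 vertices and tw(G) ≥ 5. The upper and lower bounds meet at 5, so that is the treewidth.

5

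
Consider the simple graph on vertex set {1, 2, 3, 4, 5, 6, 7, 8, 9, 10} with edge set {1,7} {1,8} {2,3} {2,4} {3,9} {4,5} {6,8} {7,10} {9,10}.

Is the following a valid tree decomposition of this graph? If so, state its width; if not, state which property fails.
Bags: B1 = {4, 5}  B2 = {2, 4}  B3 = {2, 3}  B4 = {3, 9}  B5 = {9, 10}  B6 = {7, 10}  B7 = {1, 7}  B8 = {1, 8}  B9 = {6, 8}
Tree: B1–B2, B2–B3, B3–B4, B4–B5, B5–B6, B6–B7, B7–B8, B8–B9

Yes; width 1.

Vertex coverage: the bags together contain {1, 2, 3, 4, 5, 6, 7, 8, 9, 10}, the full vertex set. Edge coverage: each edge of G has both endpoints in at least one bag. Running intersection: for every vertex, the bags containing it form a connected subtree. All three properties hold, so this is a valid tree decomposition of width max|bag| − 1 = 1, and hence tw(G) ≤ 1.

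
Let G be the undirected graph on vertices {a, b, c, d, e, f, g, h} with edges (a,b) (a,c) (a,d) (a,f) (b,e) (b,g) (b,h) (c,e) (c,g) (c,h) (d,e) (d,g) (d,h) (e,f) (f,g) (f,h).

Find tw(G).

4

A width-4 tree decomposition is:
Bags: B1 = {a, e, f, g, h}  B2 = {a, c, e, g, h}  B3 = {a, b, e, g, h}  B4 = {a, d, e, g, h}
Tree: B1–B2, B2–B3, B3–B4
The largest bag has 5 vertices, giving width 4; this decomposition certifies tw(G) ≤ 4. For the lower bound: the 5 vertex sets {e,f}, {c,g}, {a,b}, {h}, {d} are disjoint, each induces a connected subgraph, and every pair is joined by at least one edge of G. Contracting each set to a single vertex therefore yields K_{5} as a minor, and since treewidth is minor-monotone, tw(G) ≥ tw(K_{5}) = 4. Combining the bounds, tw(G) = 4.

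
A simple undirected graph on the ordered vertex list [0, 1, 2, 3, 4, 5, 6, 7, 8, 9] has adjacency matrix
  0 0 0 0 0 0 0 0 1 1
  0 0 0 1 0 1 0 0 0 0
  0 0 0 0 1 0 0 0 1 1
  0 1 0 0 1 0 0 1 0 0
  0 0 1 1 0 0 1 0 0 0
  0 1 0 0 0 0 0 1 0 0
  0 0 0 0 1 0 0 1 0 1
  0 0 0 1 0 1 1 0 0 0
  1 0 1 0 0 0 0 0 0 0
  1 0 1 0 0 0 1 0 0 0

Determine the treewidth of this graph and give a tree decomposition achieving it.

Every bag has size at most 3, so the width is 3 − 1 = 2 and tw(G) ≤ 2. Since 1–5–7–3–1 is a cycle in G, G is not acyclic. Forests are exactly the graphs of treewidth ≤ 1, so tw(G) ≥ 2. The upper and lower bounds meet at 2, so that is the treewidth.

Treewidth 2.
One optimal decomposition is:
Bags: B1 = {1, 3, 5}  B2 = {3, 5, 7}  B3 = {3, 4, 7}  B4 = {4, 6, 7}  B5 = {2, 4, 6}  B6 = {2, 6, 9}  B7 = {2, 8, 9}  B8 = {0, 8, 9}
Tree: B1–B2, B2–B3, B3–B4, B4–B5, B5–B6, B6–B7, B7–B8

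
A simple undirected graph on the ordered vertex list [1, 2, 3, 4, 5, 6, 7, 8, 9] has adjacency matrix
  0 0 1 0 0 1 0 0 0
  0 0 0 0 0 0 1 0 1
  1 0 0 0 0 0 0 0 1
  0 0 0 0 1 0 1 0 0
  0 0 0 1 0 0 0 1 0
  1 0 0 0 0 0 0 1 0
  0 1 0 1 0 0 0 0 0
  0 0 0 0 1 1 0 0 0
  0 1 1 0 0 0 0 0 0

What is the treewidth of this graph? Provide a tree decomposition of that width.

The largest bag has 3 vertices, giving width 2; this decomposition certifies tw(G) ≤ 2. Since 2–7–4–5–8–6–1–3–9–2 is a cycle in G, G is not acyclic. Forests are exactly the graphs of treewidth ≤ 1, so tw(G) ≥ 2. Hence tw(G) = 2 exactly.

Treewidth 2.
One such decomposition:
Bags: B1 = {2, 4, 7}  B2 = {2, 4, 5}  B3 = {2, 5, 8}  B4 = {2, 6, 8}  B5 = {1, 2, 6}  B6 = {1, 2, 3}  B7 = {2, 3, 9}
Tree: B1–B2, B2–B3, B3–B4, B4–B5, B5–B6, B6–B7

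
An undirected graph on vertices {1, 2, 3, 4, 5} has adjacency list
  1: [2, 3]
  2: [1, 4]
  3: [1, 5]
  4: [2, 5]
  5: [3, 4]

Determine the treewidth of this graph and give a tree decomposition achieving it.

Treewidth 2.
Bags: B1 = {1, 3, 5}  B2 = {1, 4, 5}  B3 = {1, 2, 4}
Tree: B1–B2, B2–B3

Every bag has size at most 3, so the width is 3 − 1 = 2 and tw(G) ≤ 2. The edges 1–3–5–4–2–1 form a cycle, so G is not a tree and its treewidth is at least 2. The upper and lower bounds meet at 2, so that is the treewidth.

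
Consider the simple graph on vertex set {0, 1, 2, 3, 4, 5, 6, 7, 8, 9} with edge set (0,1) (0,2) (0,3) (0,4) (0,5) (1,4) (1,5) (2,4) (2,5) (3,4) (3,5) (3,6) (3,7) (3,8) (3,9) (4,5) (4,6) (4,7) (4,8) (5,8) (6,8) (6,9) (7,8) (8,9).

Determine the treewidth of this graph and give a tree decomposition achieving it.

Treewidth 3.
One optimal decomposition is:
Bags: B1 = {3, 4, 6, 8}  B2 = {3, 6, 8, 9}  B3 = {3, 4, 5, 8}  B4 = {0, 3, 4, 5}  B5 = {3, 4, 7, 8}  B6 = {0, 2, 4, 5}  B7 = {0, 1, 4, 5}
Tree: B1–B2, B1–B3, B3–B4, B1–B5, B4–B6, B6–B7

Every bag has size at most 4, so the width is 4 − 1 = 3 and tw(G) ≤ 3. Conversely, {3, 6, 8, 9} is a clique of size 4, and the vertices of any clique must share a bag in every tree decomposition; so some bag has ≥ 4 vertices and tw(G) ≥ 3. Hence tw(G) = 3 exactly.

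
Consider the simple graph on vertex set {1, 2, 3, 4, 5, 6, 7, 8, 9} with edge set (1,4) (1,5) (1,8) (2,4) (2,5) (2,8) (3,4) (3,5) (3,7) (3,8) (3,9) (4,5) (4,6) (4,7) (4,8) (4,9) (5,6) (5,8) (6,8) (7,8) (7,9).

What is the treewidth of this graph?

3

A width-3 tree decomposition is:
Bags: B1 = {3, 4, 7, 9}  B2 = {3, 4, 7, 8}  B3 = {3, 4, 5, 8}  B4 = {1, 4, 5, 8}  B5 = {2, 4, 5, 8}  B6 = {4, 5, 6, 8}
Tree: B1–B2, B2–B3, B3–B4, B3–B5, B5–B6
The largest bag has 4 vertices, giving width 3; this decomposition certifies tw(G) ≤ 3. Conversely, {1, 4, 5, 8} is a clique of size 4, and the vertices of any clique must share a bag in every tree decomposition; so some bag has ≥ 4 vertices and tw(G) ≥ 3. The upper and lower bounds meet at 3, so that is the treewidth.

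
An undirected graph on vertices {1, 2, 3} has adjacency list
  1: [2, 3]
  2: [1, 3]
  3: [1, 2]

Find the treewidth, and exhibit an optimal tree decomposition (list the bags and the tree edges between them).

Treewidth 2.
One optimal decomposition is:
Bags: B1 = {1, 2, 3}
Tree: (single bag)

With just one bag of size 3, the width is 3 − 1 = 2, so tw(G) ≤ 2. Conversely, {1, 2, 3} is a clique of size 3, and the vertices of any clique must share a bag in every tree decomposition; so some bag has ≥ 3 vertices and tw(G) ≥ 2. Combining the bounds, tw(G) = 2.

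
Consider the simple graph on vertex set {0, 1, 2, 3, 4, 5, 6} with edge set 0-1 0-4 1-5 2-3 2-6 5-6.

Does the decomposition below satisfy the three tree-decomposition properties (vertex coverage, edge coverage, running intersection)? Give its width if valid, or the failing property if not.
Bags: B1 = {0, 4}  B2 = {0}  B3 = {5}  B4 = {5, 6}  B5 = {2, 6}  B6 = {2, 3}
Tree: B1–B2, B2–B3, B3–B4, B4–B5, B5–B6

A tree decomposition must satisfy three properties: every vertex lies in some bag; for every edge, both endpoints lie together in some bag; and for every vertex, the bags containing it form a connected subtree. Here vertex 1 appears in no bag, so the decomposition is invalid.

No — vertex 1 appears in no bag.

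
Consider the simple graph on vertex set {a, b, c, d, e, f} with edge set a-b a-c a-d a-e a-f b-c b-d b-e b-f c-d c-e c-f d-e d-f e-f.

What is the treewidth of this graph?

A width-5 tree decomposition is:
Bags: B1 = {a, b, c, d, e, f}
Tree: (single bag)
A single bag containing all 6 vertices is trivially a valid decomposition of width 5. On the other hand G contains the 6-clique {a, b, c, d, e, f}. A clique must lie in a single bag of any decomposition, so no decomposition can have width below 5. Therefore the treewidth is 5.

5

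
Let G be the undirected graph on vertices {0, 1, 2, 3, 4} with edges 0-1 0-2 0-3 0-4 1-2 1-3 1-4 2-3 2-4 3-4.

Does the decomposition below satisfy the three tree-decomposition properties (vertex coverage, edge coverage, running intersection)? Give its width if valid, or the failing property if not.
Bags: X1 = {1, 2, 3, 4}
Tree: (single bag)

A tree decomposition must satisfy three properties: every vertex lies in some bag; for every edge, both endpoints lie together in some bag; and for every vertex, the bags containing it form a connected subtree. Here vertex 0 appears in no bag, so the decomposition is invalid.

No — vertex 0 appears in no bag.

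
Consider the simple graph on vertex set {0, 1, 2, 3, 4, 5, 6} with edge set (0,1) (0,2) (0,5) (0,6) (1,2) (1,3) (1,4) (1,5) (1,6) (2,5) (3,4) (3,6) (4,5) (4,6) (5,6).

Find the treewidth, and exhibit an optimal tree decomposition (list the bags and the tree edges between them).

The largest bag has 4 vertices, giving width 3; this decomposition certifies tw(G) ≤ 3. Conversely, {1, 3, 4, 6} is a clique of size 4, and the vertices of any clique must share a bag in every tree decomposition; so some bag has ≥ 4 vertices and tw(G) ≥ 3. Hence tw(G) = 3 exactly.

Treewidth 3.
Bags: B1 = {1, 3, 4, 6}  B2 = {1, 4, 5, 6}  B3 = {0, 1, 5, 6}  B4 = {0, 1, 2, 5}
Tree: B1–B2, B2–B3, B3–B4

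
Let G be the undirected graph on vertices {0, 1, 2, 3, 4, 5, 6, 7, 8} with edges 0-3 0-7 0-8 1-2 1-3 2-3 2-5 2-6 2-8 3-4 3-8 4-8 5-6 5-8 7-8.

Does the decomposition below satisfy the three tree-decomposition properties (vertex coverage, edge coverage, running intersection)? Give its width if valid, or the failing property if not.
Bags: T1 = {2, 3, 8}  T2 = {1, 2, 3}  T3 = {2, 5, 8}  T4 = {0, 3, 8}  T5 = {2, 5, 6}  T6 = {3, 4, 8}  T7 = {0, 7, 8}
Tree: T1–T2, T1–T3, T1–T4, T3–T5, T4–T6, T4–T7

Checking the three conditions: (i) the bags cover all of {0, 1, 2, 3, 4, 5, 6, 7, 8}; (ii) for each edge, some bag contains both endpoints; (iii) the bags containing any fixed vertex form a subtree. All hold, so the decomposition is valid with width 3 − 1 = 2.

Yes; width 2.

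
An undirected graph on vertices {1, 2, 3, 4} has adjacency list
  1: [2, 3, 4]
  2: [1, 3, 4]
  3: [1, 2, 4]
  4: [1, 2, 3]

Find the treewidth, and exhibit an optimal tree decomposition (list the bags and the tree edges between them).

Treewidth 3.
One optimal decomposition is:
Bags: B1 = {1, 2, 3, 4}
Tree: (single bag)

A single bag containing all 4 vertices is trivially a valid decomposition of width 3. On the other hand G contains the 4-clique {1, 2, 3, 4}. A clique must lie in a single bag of any decomposition, so no decomposition can have width below 3. Hence tw(G) = 3 exactly.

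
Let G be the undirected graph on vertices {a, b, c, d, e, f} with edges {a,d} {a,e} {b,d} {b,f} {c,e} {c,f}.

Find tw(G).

2

A width-2 tree decomposition is:
Bags: B1 = {a, d, e}  B2 = {b, d, e}  B3 = {b, e, f}  B4 = {c, e, f}
Tree: B1–B2, B2–B3, B3–B4
Each bag holds 3 vertices, so the decomposition has width 2, which upper-bounds the treewidth. For the lower bound, G contains the cycle e–a–d–b–f–c–e, so G is not a forest; only forests have treewidth ≤ 1, hence tw(G) ≥ 2. The upper and lower bounds meet at 2, so that is the treewidth.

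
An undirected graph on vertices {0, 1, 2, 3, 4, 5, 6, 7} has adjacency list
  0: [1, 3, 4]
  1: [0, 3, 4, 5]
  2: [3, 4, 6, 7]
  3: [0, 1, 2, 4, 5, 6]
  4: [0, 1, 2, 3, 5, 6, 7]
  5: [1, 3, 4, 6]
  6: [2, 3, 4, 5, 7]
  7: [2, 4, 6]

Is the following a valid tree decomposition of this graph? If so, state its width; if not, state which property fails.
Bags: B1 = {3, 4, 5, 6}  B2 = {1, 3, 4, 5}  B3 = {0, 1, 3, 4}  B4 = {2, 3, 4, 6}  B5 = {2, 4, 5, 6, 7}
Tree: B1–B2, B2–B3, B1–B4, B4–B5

No — bags containing vertex 5 are not connected in the tree.

A tree decomposition must satisfy three properties: every vertex lies in some bag; for every edge, both endpoints lie together in some bag; and for every vertex, the bags containing it form a connected subtree. Here bags containing vertex 5 are not connected in the tree, so the decomposition is invalid.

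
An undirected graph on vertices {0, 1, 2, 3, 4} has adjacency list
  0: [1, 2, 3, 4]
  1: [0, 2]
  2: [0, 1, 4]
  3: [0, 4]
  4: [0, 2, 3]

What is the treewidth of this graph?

2

A width-2 tree decomposition is:
Bags: B1 = {0, 3, 4}  B2 = {0, 2, 4}  B3 = {0, 1, 2}
Tree: B1–B2, B2–B3
Each bag holds 3 vertices, so the decomposition has width 2, which upper-bounds the treewidth. For the lower bound, the 3 vertices {0, 1, 2} are pairwise adjacent, and any tree decomposition puts a clique entirely inside one bag — forcing width ≥ 2. The upper and lower bounds meet at 2, so that is the treewidth.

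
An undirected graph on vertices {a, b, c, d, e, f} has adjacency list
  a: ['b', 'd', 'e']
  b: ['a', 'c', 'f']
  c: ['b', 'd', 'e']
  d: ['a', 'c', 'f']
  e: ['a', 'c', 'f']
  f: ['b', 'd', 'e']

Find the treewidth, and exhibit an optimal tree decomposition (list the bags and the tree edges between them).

Treewidth 3.
One such decomposition:
Bags: B1 = {a, b, d, e}  B2 = {b, d, e, f}  B3 = {b, c, d, e}
Tree: B1–B2, B2–B3

The largest bag has 4 vertices, giving width 3; this decomposition certifies tw(G) ≤ 3. For the lower bound: the 4 vertex sets {a,d}, {e,f}, {b}, {c} are disjoint, each induces a connected subgraph, and every pair is joined by at least one edge of G. Contracting each set to a single vertex therefore yields K_{4} as a minor, and since treewidth is minor-monotone, tw(G) ≥ tw(K_{4}) = 3. Therefore the treewidth is 3.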